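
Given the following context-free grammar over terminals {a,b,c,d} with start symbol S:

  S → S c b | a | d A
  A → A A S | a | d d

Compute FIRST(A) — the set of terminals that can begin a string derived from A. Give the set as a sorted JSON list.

FIRST iteration:
iter 1:
  A via A→a: +{a}
  A via A→d d: +{d}
  S via S→a: +{a}
  S via S→d A: +{d}
  FIRST[S]={a,d}  FIRST[A]={a,d}
iter 2: done
  FIRST[S]={a,d}  FIRST[A]={a,d}

FIRST(A) = ["a", "d"]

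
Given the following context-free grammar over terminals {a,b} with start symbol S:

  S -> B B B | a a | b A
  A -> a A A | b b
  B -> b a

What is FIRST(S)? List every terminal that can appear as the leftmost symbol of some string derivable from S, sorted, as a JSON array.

Compute FIRST by fixpoint:
[1]
  A via A→a A A: +{a}
  A via A→b b: +{b}
  B via B→b a: +{b}
  S via S→B B B: +{b}
  S via S→a a: +{a}
  FIRST[S]={a,b}  FIRST[A]={a,b}  FIRST[B]={b}
[2] — fixpoint
  FIRST[S]={a,b}  FIRST[A]={a,b}  FIRST[B]={b}

FIRST(S) = ["a", "b"]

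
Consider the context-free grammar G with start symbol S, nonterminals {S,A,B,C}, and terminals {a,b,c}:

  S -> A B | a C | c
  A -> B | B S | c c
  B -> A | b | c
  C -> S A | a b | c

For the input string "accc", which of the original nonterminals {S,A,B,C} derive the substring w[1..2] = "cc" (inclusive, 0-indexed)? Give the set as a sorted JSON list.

CNF form of G:
  S -> A B | T1 C | c
  A -> B S | T0 T0 | b | c
  B -> B S | T0 T0 | b | c
  C -> S A | T1 T2 | c
  T0 -> c
  T1 -> a
  T2 -> b

CYK fill — only the sub-triangle for w[1..2]:
  [1..1]={A,B,C,S,T0}  "c"  orig:{A,B,C,S}
  [2..2]={A,B,C,S,T0}  "c"  orig:{A,B,C,S}
  [1..2]={A,B,C,S}  "cc"

Original NTs in T[1,2] deriving "cc": ["A", "B", "C", "S"]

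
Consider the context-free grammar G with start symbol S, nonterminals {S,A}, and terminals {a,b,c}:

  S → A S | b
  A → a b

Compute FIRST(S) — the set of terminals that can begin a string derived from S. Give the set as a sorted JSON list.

FIRST iteration:
[1]
  A via A→a b: +{a}
  S via S→A S: +{a}
  S via S→b: +{b}
  FIRST[S]={a,b}  FIRST[A]={a}
[2] done
  FIRST[S]={a,b}  FIRST[A]={a}

FIRST(S) = ["a", "b"]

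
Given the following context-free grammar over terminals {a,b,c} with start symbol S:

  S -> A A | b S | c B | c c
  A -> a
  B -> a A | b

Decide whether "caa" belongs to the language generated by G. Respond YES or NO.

Convert to CNF:
  S -> A A | T1 S | T2 B | T2 T2
  A -> a
  B -> T0 A | b
  T0 -> a
  T1 -> b
  T2 -> c

CYK fill:
  T[0,0] 'c' = {T2}  orig:{}
  T[1,1] 'a' = {A,T0}  orig:{A}
  T[2,2] 'a' = {A,T0}  orig:{A}
  T[0,1] 'ca' = ∅
  T[1,2] 'aa' = {B,S}
  T[0,2] 'caa' = {S}

S ∈ T[0,2] ⇒ YES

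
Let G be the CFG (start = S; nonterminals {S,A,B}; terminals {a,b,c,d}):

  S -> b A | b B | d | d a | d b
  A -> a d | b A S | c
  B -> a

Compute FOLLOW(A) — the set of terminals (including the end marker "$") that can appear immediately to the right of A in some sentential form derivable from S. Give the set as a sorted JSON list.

FIRST iteration:
iter 1:
  A via A→a d: +{a}
  A via A→b A S: +{b}
  A via A→c: +{c}
  B via B→a: +{a}
  S via S→b A: +{b}
  S via S→d: +{d}
  FIRST[S]={b,d}  FIRST[A]={a,b,c}  FIRST[B]={a}
iter 2: — fixpoint
  FIRST[S]={b,d}  FIRST[A]={a,b,c}  FIRST[B]={a}

Compute FOLLOW by fixpoint:
seed FOLLOW(S) with $
pass 1:
  A→b A S: FOLLOW(A) ⊇ FIRST(S) = {b,d}; new: +{b,d}
  A→b A S: FOLLOW(S) ⊇ FOLLOW(A) ⊇ {b,d}; new: +{b,d}
  S→b A: FOLLOW(A) ⊇ FOLLOW(S) ⊇ {$,b,d}; new: +{$}
  S→b B: FOLLOW(B) ⊇ FOLLOW(S) ⊇ {$,b,d}; new: +{$,b,d}
  FOLLOW(S)={$,b,d}  FOLLOW(A)={$,b,d}  FOLLOW(B)={$,b,d}
pass 2: — fixpoint
  FOLLOW(S)={$,b,d}  FOLLOW(A)={$,b,d}  FOLLOW(B)={$,b,d}

FOLLOW(A) = ["$", "b", "d"]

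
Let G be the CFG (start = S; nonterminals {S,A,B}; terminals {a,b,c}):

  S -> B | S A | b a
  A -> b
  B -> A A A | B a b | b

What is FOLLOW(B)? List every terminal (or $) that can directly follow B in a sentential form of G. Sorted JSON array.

Compute FIRST by fixpoint:
[1]
  A via A→b: +{b}
  B via B→A A A: +{b}
  S via S→B: +{b}
  FIRST[S]={b}  FIRST[A]={b}  FIRST[B]={b}
[2] — fixpoint
  FIRST[S]={b}  FIRST[A]={b}  FIRST[B]={b}

Compute FOLLOW by fixpoint:
initialize: $ ∈ FOLLOW(S)
[1]
  B→A A A: FOLLOW(A) ⊇ FIRST(A) = {b}; new: +{b}
  B→B a b: FOLLOW(B) ⊇ FIRST(a) = {a}; new: +{a}
  S→B: FOLLOW(B) ⊇ FOLLOW(S) ⊇ {$}; new: +{$}
  S→S A: FOLLOW(S) ⊇ FIRST(A) = {b}; new: +{b}
  S→S A: FOLLOW(A) ⊇ FOLLOW(S) ⊇ {$,b}; new: +{$}
  FOLLOW[S]={$,b}  FOLLOW[A]={$,b}  FOLLOW[B]={$,a}
[2]
  B→A A A: FOLLOW(A) ⊇ FOLLOW(B) ⊇ {$,a}; new: +{a}
  S→B: FOLLOW(B) ⊇ FOLLOW(S) ⊇ {$,b}; new: +{b}
  FOLLOW[S]={$,b}  FOLLOW[A]={$,a,b}  FOLLOW[B]={$,a,b}
[3] — fixpoint
  FOLLOW[S]={$,b}  FOLLOW[A]={$,a,b}  FOLLOW[B]={$,a,b}

FOLLOW(B) = ["$", "a", "b"]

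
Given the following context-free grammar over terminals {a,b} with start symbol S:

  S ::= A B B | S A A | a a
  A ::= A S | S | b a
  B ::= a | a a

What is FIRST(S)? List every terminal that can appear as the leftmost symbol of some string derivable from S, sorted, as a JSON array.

Compute FIRST by fixpoint:
round 1:
  A via A→b a: +{b}
  B via B→a: +{a}
  S via S→A B B: +{b}
  S via S→a a: +{a}
  FIRST(S)={a,b}  FIRST(A)={b}  FIRST(B)={a}
round 2:
  A via A→S: +{a}
  FIRST(S)={a,b}  FIRST(A)={a,b}  FIRST(B)={a}
round 3: (stable)
  FIRST(S)={a,b}  FIRST(A)={a,b}  FIRST(B)={a}

FIRST(S) = ["a", "b"]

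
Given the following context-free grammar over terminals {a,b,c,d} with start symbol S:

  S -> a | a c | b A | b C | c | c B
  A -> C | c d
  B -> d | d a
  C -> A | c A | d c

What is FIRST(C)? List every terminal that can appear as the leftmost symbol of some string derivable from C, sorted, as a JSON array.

Compute FIRST by fixpoint:
pass 1:
  A via A→c d: +{c}
  B via B→d: +{d}
  C via C→A: +{c}
  C via C→d c: +{d}
  S via S→a: +{a}
  S via S→b A: +{b}
  S via S→c: +{c}
  S: {a,b,c}  A: {c}  B: {d}  C: {c,d}
pass 2:
  A via A→C: +{d}
  S: {a,b,c}  A: {c,d}  B: {d}  C: {c,d}
pass 3: — fixpoint
  S: {a,b,c}  A: {c,d}  B: {d}  C: {c,d}

FIRST(C) = ["c", "d"]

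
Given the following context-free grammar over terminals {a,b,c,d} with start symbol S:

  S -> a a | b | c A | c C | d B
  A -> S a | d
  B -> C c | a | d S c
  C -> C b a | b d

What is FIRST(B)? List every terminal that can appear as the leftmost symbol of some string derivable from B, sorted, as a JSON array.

Compute FIRST by fixpoint:
pass 1:
  A via A→d: +{d}
  B via B→a: +{a}
  B via B→d S c: +{d}
  C via C→b d: +{b}
  S via S→a a: +{a}
  S via S→b: +{b}
  S via S→c A: +{c}
  S via S→d B: +{d}
  FIRST[S]={a,b,c,d}  FIRST[A]={d}  FIRST[B]={a,d}  FIRST[C]={b}
pass 2:
  A via A→S a: +{a,b,c}
  B via B→C c: +{b}
  FIRST[S]={a,b,c,d}  FIRST[A]={a,b,c,d}  FIRST[B]={a,b,d}  FIRST[C]={b}
pass 3: — fixpoint
  FIRST[S]={a,b,c,d}  FIRST[A]={a,b,c,d}  FIRST[B]={a,b,d}  FIRST[C]={b}

FIRST(B) = ["a", "b", "d"]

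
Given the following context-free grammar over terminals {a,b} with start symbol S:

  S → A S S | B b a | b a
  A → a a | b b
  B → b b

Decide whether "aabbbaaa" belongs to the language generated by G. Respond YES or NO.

CNF form of G:
  S -> A X2 | B X3 | T1 T0
  A -> T0 T0 | T1 T1
  B -> T1 T1
  T0 -> a
  T1 -> b
  X2 -> S S
  X3 -> T1 T0

Fill CYK table bottom-up:
  cell(0,0) a: {T0}  orig:{}
  cell(1,1) a: {T0}  orig:{}
  cell(2,2) b: {T1}  orig:{}
  cell(3,3) b: {T1}  orig:{}
  cell(4,4) b: {T1}  orig:{}
  cell(5,5) a: {T0}  orig:{}
  cell(6,6) a: {T0}  orig:{}
  cell(7,7) a: {T0}  orig:{}
  cell(0,1) aa: {A}
  cell(1,2) ab: ∅
  cell(2,3) bb: {A,B}
  cell(3,4) bb: {A,B}
  cell(4,5) ba: {S,X3}  orig:{S}
  cell(5,6) aa: {A}
  cell(6,7) aa: {A}
  cell(0,2) aab: ∅
  cell(1,3) abb: ∅
  cell(2,4) bbb: ∅
  cell(3,5) bba: ∅
  cell(4,6) baa: ∅
  cell(5,7) aaa: ∅
  cell(0,3) aabb: ∅
  cell(1,4) abbb: ∅
  cell(2,5) bbba: {S}
  cell(3,6) bbaa: ∅
  cell(4,7) baaa: ∅
  cell(0,4) aabbb: ∅
  cell(1,5) abbba: ∅
  cell(2,6) bbbaa: ∅
  cell(3,7) bbaaa: ∅
  cell(0,5) aabbba: ∅
  cell(1,6) abbbaa: ∅
  cell(2,7) bbbaaa: ∅
  cell(0,6) aabbbaa: ∅
  cell(1,7) abbbaaa: ∅
  cell(0,7) aabbbaaa: ∅

S ∉ T[0,7] ⇒ NO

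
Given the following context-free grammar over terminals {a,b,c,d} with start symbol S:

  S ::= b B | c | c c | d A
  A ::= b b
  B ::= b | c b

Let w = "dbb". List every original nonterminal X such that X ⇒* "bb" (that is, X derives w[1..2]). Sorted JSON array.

CNF form of G:
  S -> T0 B | T1 T1 | T2 A | c
  A -> T0 T0
  B -> T1 T0 | b
  T0 -> b
  T1 -> c
  T2 -> d

CYK table (by increasing span) (cells [i..j] with 1 ≤ i ≤ j ≤ 2 only):
  cell(1,1) b: {B,T0}  orig:{B}
  cell(2,2) b: {B,T0}  orig:{B}
  cell(1,2) bb: {A,S}

Original NTs in T[1,2] deriving "bb": ["A", "S"]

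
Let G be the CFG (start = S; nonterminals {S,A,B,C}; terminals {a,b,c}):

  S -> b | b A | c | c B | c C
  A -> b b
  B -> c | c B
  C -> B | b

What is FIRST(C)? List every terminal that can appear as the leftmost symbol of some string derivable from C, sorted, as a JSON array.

FIRST iteration:
pass 1:
  A via A→b b: +{b}
  B via B→c: +{c}
  C via C→B: +{c}
  C via C→b: +{b}
  S via S→b: +{b}
  S via S→c: +{c}
  FIRST(S)={b,c}  FIRST(A)={b}  FIRST(B)={c}  FIRST(C)={b,c}
pass 2: (stable)
  FIRST(S)={b,c}  FIRST(A)={b}  FIRST(B)={c}  FIRST(C)={b,c}

FIRST(C) = ["b", "c"]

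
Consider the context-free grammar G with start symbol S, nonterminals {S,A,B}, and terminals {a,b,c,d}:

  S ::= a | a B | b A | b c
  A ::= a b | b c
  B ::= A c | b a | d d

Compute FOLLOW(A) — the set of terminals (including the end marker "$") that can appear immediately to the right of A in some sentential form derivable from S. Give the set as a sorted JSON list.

FIRST sets, iterate to fixpoint:
pass 1:
  A via A→a b: +{a}
  A via A→b c: +{b}
  B via B→A c: +{a,b}
  B via B→d d: +{d}
  S via S→a: +{a}
  S via S→b A: +{b}
  FIRST(S)={a,b}  FIRST(A)={a,b}  FIRST(B)={a,b,d}
pass 2: (no change)
  FIRST(S)={a,b}  FIRST(A)={a,b}  FIRST(B)={a,b,d}

FOLLOW iteration:
FOLLOW(S) := {$}
pass 1:
  B→A c: FOLLOW(A) ⊇ FIRST(c) = {c}; new: +{c}
  S→a B: FOLLOW(B) ⊇ FOLLOW(S) ⊇ {$}; new: +{$}
  S→b A: FOLLOW(A) ⊇ FOLLOW(S) ⊇ {$}; new: +{$}
  FOLLOW[S]={$}  FOLLOW[A]={$,c}  FOLLOW[B]={$}
pass 2: — fixpoint
  FOLLOW[S]={$}  FOLLOW[A]={$,c}  FOLLOW[B]={$}

FOLLOW(A) = ["$", "c"]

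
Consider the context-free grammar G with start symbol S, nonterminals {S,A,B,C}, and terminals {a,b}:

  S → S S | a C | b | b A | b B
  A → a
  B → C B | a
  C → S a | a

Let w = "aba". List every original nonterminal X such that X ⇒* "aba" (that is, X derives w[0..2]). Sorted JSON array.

CNF form of G:
  S -> S S | T0 C | T1 A | T1 B | b
  A -> a
  B -> C B | a
  C -> S T0 | a
  T0 -> a
  T1 -> b

CYK fill (cells [i..j] with 0 ≤ i ≤ j ≤ 2 only):
  [0..0]={A,B,C,T0}  "a"  orig:{A,B,C}
  [1..1]={S,T1}  "b"  orig:{S}
  [2..2]={A,B,C,T0}  "a"  orig:{A,B,C}
  [0..1]=∅  "ab"
  [1..2]={C,S}  "ba"
  [0..2]={S}  "aba"

Original NTs in T[0,2] deriving "aba": ["S"]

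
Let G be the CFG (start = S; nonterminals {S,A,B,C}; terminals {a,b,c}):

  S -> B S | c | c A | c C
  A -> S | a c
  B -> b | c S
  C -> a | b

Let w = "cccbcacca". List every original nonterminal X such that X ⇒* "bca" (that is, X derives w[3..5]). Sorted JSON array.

Convert to CNF:
  S -> B S | T1 A | T1 C | c
  A -> B S | T0 T1 | T1 A | T1 C | c
  B -> T1 S | b
  C -> a | b
  T0 -> a
  T1 -> c

CYK table (by increasing span), restricted to cells inside w[3..5]:
  T[3,3] 'b' = {B,C}
  T[4,4] 'c' = {A,S,T1}  orig:{A,S}
  T[5,5] 'a' = {C,T0}  orig:{C}
  T[3,4] 'bc' = {A,S}
  T[4,5] 'ca' = {A,S}
  T[3,5] 'bca' = {A,S}

Original NTs in T[3,5] deriving "bca": ["A", "S"]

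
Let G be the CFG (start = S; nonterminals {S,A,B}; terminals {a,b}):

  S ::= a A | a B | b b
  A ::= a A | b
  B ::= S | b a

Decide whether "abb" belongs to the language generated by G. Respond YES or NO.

Convert to CNF:
  S -> T0 A | T0 B | T1 T1
  A -> T0 A | b
  B -> T0 A | T0 B | T1 T0 | T1 T1
  T0 -> a
  T1 -> b

Fill CYK table bottom-up:
  T[0,0] 'a' = {T0}  orig:{}
  T[1,1] 'b' = {A,T1}  orig:{A}
  T[2,2] 'b' = {A,T1}  orig:{A}
  T[0,1] 'ab' = {A,B,S}
  T[1,2] 'bb' = {B,S}
  T[0,2] 'abb' = {B,S}

S ∈ T[0,2] ⇒ YES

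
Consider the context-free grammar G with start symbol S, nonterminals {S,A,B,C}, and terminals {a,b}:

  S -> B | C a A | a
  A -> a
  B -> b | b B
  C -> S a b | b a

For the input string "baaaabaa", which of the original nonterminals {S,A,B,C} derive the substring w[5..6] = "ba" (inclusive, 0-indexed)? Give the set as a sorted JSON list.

CNF form of G:
  S -> C X3 | T0 B | a | b
  A -> a
  B -> T0 B | b
  C -> S X2 | T0 T1
  T0 -> b
  T1 -> a
  X2 -> T1 T0
  X3 -> T1 A

CYK fill — only the sub-triangle for w[5..6]:
  T[5,5] 'b' = {B,S,T0}  orig:{B,S}
  T[6,6] 'a' = {A,S,T1}  orig:{A,S}
  T[5,6] 'ba' = {C}

Original NTs in T[5,6] deriving "ba": ["C"]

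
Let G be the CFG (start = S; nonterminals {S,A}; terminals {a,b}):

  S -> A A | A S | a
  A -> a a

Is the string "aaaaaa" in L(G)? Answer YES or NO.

CNF form of G:
  S -> A A | A S | a
  A -> T0 T0
  T0 -> a

Fill CYK table bottom-up:
  cell(0,0) a: {S,T0}  orig:{S}
  cell(1,1) a: {S,T0}  orig:{S}
  cell(2,2) a: {S,T0}  orig:{S}
  cell(3,3) a: {S,T0}  orig:{S}
  cell(4,4) a: {S,T0}  orig:{S}
  cell(5,5) a: {S,T0}  orig:{S}
  cell(0,1) aa: {A}
  cell(1,2) aa: {A}
  cell(2,3) aa: {A}
  cell(3,4) aa: {A}
  cell(4,5) aa: {A}
  cell(0,2) aaa: {S}
  cell(1,3) aaa: {S}
  cell(2,4) aaa: {S}
  cell(3,5) aaa: {S}
  cell(0,3) aaaa: {S}
  cell(1,4) aaaa: {S}
  cell(2,5) aaaa: {S}
  cell(0,4) aaaaa: {S}
  cell(1,5) aaaaa: {S}
  cell(0,5) aaaaaa: {S}

S ∈ T[0,5] ⇒ YES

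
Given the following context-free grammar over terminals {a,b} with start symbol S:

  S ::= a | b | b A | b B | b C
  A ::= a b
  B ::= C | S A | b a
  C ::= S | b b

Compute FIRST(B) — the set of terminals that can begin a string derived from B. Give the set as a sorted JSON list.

FIRST sets, iterate to fixpoint:
round 1:
  A via A→a b: +{a}
  B via B→b a: +{b}
  C via C→b b: +{b}
  S via S→a: +{a}
  S via S→b: +{b}
  FIRST(S)={a,b}  FIRST(A)={a}  FIRST(B)={b}  FIRST(C)={b}
round 2:
  B via B→S A: +{a}
  C via C→S: +{a}
  FIRST(S)={a,b}  FIRST(A)={a}  FIRST(B)={a,b}  FIRST(C)={a,b}
round 3: — fixpoint
  FIRST(S)={a,b}  FIRST(A)={a}  FIRST(B)={a,b}  FIRST(C)={a,b}

FIRST(B) = ["a", "b"]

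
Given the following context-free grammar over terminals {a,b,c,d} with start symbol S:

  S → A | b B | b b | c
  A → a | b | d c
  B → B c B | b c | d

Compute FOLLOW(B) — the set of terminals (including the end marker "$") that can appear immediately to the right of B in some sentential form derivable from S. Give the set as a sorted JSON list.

FIRST sets, iterate to fixpoint:
round 1:
  A via A→a: +{a}
  A via A→b: +{b}
  A via A→d c: +{d}
  B via B→b c: +{b}
  B via B→d: +{d}
  S via S→A: +{a,b,d}
  S via S→c: +{c}
  FIRST(S)={a,b,c,d}  FIRST(A)={a,b,d}  FIRST(B)={b,d}
round 2: — fixpoint
  FIRST(S)={a,b,c,d}  FIRST(A)={a,b,d}  FIRST(B)={b,d}

FOLLOW sets:
initialize: $ ∈ FOLLOW(S)
[1]
  B→B c B: FOLLOW(B) ⊇ FIRST(c) = {c}; new: +{c}
  S→A: FOLLOW(A) ⊇ FOLLOW(S) ⊇ {$}; new: +{$}
  S→b B: FOLLOW(B) ⊇ FOLLOW(S) ⊇ {$}; new: +{$}
  FOLLOW(S)={$}  FOLLOW(A)={$}  FOLLOW(B)={$,c}
[2] (no change)
  FOLLOW(S)={$}  FOLLOW(A)={$}  FOLLOW(B)={$,c}

FOLLOW(B) = ["$", "c"]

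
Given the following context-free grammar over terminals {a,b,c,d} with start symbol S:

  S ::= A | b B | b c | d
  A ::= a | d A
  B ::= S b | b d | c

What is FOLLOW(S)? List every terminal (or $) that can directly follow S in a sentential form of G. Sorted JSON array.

FIRST sets, iterate to fixpoint:
iter 1:
  A via A→a: +{a}
  A via A→d A: +{d}
  B via B→b d: +{b}
  B via B→c: +{c}
  S via S→A: +{a,d}
  S via S→b B: +{b}
  FIRST(S)={a,b,d}  FIRST(A)={a,d}  FIRST(B)={b,c}
iter 2:
  B via B→S b: +{a,d}
  FIRST(S)={a,b,d}  FIRST(A)={a,d}  FIRST(B)={a,b,c,d}
iter 3: (no change)
  FIRST(S)={a,b,d}  FIRST(A)={a,d}  FIRST(B)={a,b,c,d}

Compute FOLLOW by fixpoint:
initialize: $ ∈ FOLLOW(S)
iter 1:
  B→S b: FOLLOW(S) ⊇ FIRST(b) = {b}; new: +{b}
  S→A: FOLLOW(A) ⊇ FOLLOW(S) ⊇ {$,b}; new: +{$,b}
  S→b B: FOLLOW(B) ⊇ FOLLOW(S) ⊇ {$,b}; new: +{$,b}
  FOLLOW(S)={$,b}  FOLLOW(A)={$,b}  FOLLOW(B)={$,b}
iter 2: (no change)
  FOLLOW(S)={$,b}  FOLLOW(A)={$,b}  FOLLOW(B)={$,b}

FOLLOW(S) = ["$", "b"]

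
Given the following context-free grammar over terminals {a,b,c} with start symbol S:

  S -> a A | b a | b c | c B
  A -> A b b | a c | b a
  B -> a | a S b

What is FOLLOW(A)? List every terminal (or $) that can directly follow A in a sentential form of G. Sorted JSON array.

FIRST sets, iterate to fixpoint:
round 1:
  A via A→a c: +{a}
  A via A→b a: +{b}
  B via B→a: +{a}
  S via S→a A: +{a}
  S via S→b a: +{b}
  S via S→c B: +{c}
  FIRST(S)={a,b,c}  FIRST(A)={a,b}  FIRST(B)={a}
round 2: done
  FIRST(S)={a,b,c}  FIRST(A)={a,b}  FIRST(B)={a}

Compute FOLLOW by fixpoint:
initialize: $ ∈ FOLLOW(S)
pass 1:
  A→A b b: FOLLOW(A) ⊇ FIRST(b) = {b}; new: +{b}
  B→a S b: FOLLOW(S) ⊇ FIRST(b) = {b}; new: +{b}
  S→a A: FOLLOW(A) ⊇ FOLLOW(S) ⊇ {$,b}; new: +{$}
  S→c B: FOLLOW(B) ⊇ FOLLOW(S) ⊇ {$,b}; new: +{$,b}
  S: {$,b}  A: {$,b}  B: {$,b}
pass 2: — fixpoint
  S: {$,b}  A: {$,b}  B: {$,b}

FOLLOW(A) = ["$", "b"]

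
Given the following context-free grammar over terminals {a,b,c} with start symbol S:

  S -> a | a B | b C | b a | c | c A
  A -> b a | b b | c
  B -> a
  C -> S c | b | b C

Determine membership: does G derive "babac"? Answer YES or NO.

Convert to CNF:
  S -> T0 C | T0 T1 | T1 B | T2 A | a | c
  A -> T0 T0 | T0 T1 | c
  B -> a
  C -> S T2 | T0 C | b
  T0 -> b
  T1 -> a
  T2 -> c

Fill CYK table bottom-up:
  T[0,0] 'b' = {C,T0}  orig:{C}
  T[1,1] 'a' = {B,S,T1}  orig:{B,S}
  T[2,2] 'b' = {C,T0}  orig:{C}
  T[3,3] 'a' = {B,S,T1}  orig:{B,S}
  T[4,4] 'c' = {A,S,T2}  orig:{A,S}
  T[0,1] 'ba' = {A,S}
  T[1,2] 'ab' = ∅
  T[2,3] 'ba' = {A,S}
  T[3,4] 'ac' = {C}
  T[0,2] 'bab' = ∅
  T[1,3] 'aba' = ∅
  T[2,4] 'bac' = {C,S}
  T[0,3] 'baba' = ∅
  T[1,4] 'abac' = ∅
  T[0,4] 'babac' = ∅

S ∉ T[0,4] ⇒ NO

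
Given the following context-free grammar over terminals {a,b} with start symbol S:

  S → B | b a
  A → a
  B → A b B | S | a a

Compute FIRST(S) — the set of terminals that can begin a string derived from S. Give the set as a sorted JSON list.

FIRST sets, iterate to fixpoint:
pass 1:
  A via A→a: +{a}
  B via B→A b B: +{a}
  S via S→B: +{a}
  S via S→b a: +{b}
  S: {a,b}  A: {a}  B: {a}
pass 2:
  B via B→S: +{b}
  S: {a,b}  A: {a}  B: {a,b}
pass 3: (no change)
  S: {a,b}  A: {a}  B: {a,b}

FIRST(S) = ["a", "b"]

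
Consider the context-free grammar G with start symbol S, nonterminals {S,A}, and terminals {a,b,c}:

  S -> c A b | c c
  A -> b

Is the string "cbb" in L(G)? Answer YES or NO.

CNF form of G:
  S -> T0 T0 | T0 X2
  A -> b
  T0 -> c
  T1 -> b
  X2 -> A T1

Fill CYK table bottom-up:
  [0..0]={T0}  "c"  orig:{}
  [1..1]={A,T1}  "b"  orig:{A}
  [2..2]={A,T1}  "b"  orig:{A}
  [0..1]=∅  "cb"
  [1..2]={X2}  "bb"  orig:{}
  [0..2]={S}  "cbb"

S ∈ T[0,2] ⇒ YES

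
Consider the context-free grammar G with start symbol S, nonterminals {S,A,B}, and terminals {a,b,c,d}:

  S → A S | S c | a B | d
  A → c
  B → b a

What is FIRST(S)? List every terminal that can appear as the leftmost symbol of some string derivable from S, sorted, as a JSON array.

Compute FIRST by fixpoint:
iter 1:
  A via A→c: +{c}
  B via B→b a: +{b}
  S via S→A S: +{c}
  S via S→a B: +{a}
  S via S→d: +{d}
  FIRST(S)={a,c,d}  FIRST(A)={c}  FIRST(B)={b}
iter 2: done
  FIRST(S)={a,c,d}  FIRST(A)={c}  FIRST(B)={b}

FIRST(S) = ["a", "c", "d"]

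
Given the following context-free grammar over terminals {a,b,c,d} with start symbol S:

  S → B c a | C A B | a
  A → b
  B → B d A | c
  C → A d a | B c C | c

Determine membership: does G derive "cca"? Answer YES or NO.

Convert to CNF:
  S -> B X6 | C X7 | a
  A -> b
  B -> B X3 | c
  C -> A X4 | B X5 | c
  T0 -> d
  T1 -> a
  T2 -> c
  X3 -> T0 A
  X4 -> T0 T1
  X5 -> T2 C
  X6 -> T2 T1
  X7 -> A B

CYK table (by increasing span):
  T[0,0] 'c' = {B,C,T2}  orig:{B,C}
  T[1,1] 'c' = {B,C,T2}  orig:{B,C}
  T[2,2] 'a' = {S,T1}  orig:{S}
  T[0,1] 'cc' = {X5}  orig:{}
  T[1,2] 'ca' = {X6}  orig:{}
  T[0,2] 'cca' = {S}

S ∈ T[0,2] ⇒ YES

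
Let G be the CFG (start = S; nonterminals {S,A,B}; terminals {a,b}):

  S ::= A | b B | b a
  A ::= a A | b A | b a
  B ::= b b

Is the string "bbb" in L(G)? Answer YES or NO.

CNF form of G:
  S -> T0 A | T1 A | T1 B | T1 T0
  A -> T0 A | T1 A | T1 T0
  B -> T1 T1
  T0 -> a
  T1 -> b

Fill CYK table bottom-up:
  cell(0,0) b: {T1}  orig:{}
  cell(1,1) b: {T1}  orig:{}
  cell(2,2) b: {T1}  orig:{}
  cell(0,1) bb: {B}
  cell(1,2) bb: {B}
  cell(0,2) bbb: {S}

S ∈ T[0,2] ⇒ YES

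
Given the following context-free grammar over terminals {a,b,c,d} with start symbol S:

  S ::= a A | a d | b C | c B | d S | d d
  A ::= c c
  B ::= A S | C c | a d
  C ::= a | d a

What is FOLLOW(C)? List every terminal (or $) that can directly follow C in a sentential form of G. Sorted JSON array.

FIRST iteration:
iter 1:
  A via A→c c: +{c}
  B via B→A S: +{c}
  B via B→a d: +{a}
  C via C→a: +{a}
  C via C→d a: +{d}
  S via S→a A: +{a}
  S via S→b C: +{b}
  S via S→c B: +{c}
  S via S→d S: +{d}
  S: {a,b,c,d}  A: {c}  B: {a,c}  C: {a,d}
iter 2:
  B via B→C c: +{d}
  S: {a,b,c,d}  A: {c}  B: {a,c,d}  C: {a,d}
iter 3: done
  S: {a,b,c,d}  A: {c}  B: {a,c,d}  C: {a,d}

Compute FOLLOW by fixpoint:
seed FOLLOW(S) with $
[1]
  B→A S: FOLLOW(A) ⊇ FIRST(S) = {a,b,c,d}; new: +{a,b,c,d}
  B→C c: FOLLOW(C) ⊇ FIRST(c) = {c}; new: +{c}
  S→a A: FOLLOW(A) ⊇ FOLLOW(S) ⊇ {$}; new: +{$}
  S→b C: FOLLOW(C) ⊇ FOLLOW(S) ⊇ {$}; new: +{$}
  S→c B: FOLLOW(B) ⊇ FOLLOW(S) ⊇ {$}; new: +{$}
  S: {$}  A: {$,a,b,c,d}  B: {$}  C: {$,c}
[2] done
  S: {$}  A: {$,a,b,c,d}  B: {$}  C: {$,c}

FOLLOW(C) = ["$", "c"]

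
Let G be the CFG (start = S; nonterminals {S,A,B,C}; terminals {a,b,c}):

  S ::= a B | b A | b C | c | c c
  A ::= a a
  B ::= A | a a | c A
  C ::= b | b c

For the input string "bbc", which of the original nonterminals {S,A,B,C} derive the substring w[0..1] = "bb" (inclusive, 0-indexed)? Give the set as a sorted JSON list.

CNF form of G:
  S -> T0 B | T1 T1 | T2 A | T2 C | c
  A -> T0 T0
  B -> T0 T0 | T1 A
  C -> T2 T1 | b
  T0 -> a
  T1 -> c
  T2 -> b

CYK table (by increasing span) (cells [i..j] with 0 ≤ i ≤ j ≤ 1 only):
  cell(0,0) b: {C,T2}  orig:{C}
  cell(1,1) b: {C,T2}  orig:{C}
  cell(0,1) bb: {S}

Original NTs in T[0,1] deriving "bb": ["S"]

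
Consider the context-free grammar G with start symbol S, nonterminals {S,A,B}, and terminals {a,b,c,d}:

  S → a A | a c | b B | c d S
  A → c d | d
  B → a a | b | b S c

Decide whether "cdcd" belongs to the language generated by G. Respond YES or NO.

Convert to CNF:
  S -> T0 X5 | T2 A | T2 T0 | T3 B
  A -> T0 T1 | d
  B -> T2 T2 | T3 X4 | b
  T0 -> c
  T1 -> d
  T2 -> a
  T3 -> b
  X4 -> S T0
  X5 -> T1 S

CYK table (by increasing span):
  cell(0,0) c: {T0}  orig:{}
  cell(1,1) d: {A,T1}  orig:{A}
  cell(2,2) c: {T0}  orig:{}
  cell(3,3) d: {A,T1}  orig:{A}
  cell(0,1) cd: {A}
  cell(1,2) dc: ∅
  cell(2,3) cd: {A}
  cell(0,2) cdc: ∅
  cell(1,3) dcd: ∅
  cell(0,3) cdcd: ∅

S ∉ T[0,3] ⇒ NO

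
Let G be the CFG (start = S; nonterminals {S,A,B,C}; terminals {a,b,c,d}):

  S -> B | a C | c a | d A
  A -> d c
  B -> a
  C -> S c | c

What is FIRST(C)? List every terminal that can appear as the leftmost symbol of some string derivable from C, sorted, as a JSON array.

FIRST sets, iterate to fixpoint:
[1]
  A via A→d c: +{d}
  B via B→a: +{a}
  C via C→c: +{c}
  S via S→B: +{a}
  S via S→c a: +{c}
  S via S→d A: +{d}
  S: {a,c,d}  A: {d}  B: {a}  C: {c}
[2]
  C via C→S c: +{a,d}
  S: {a,c,d}  A: {d}  B: {a}  C: {a,c,d}
[3] done
  S: {a,c,d}  A: {d}  B: {a}  C: {a,c,d}

FIRST(C) = ["a", "c", "d"]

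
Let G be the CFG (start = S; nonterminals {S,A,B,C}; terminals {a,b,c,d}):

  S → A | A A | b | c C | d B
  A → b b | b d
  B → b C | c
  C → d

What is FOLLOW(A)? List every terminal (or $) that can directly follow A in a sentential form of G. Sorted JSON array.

Compute FIRST by fixpoint:
round 1:
  A via A→b b: +{b}
  B via B→b C: +{b}
  B via B→c: +{c}
  C via C→d: +{d}
  S via S→A: +{b}
  S via S→c C: +{c}
  S via S→d B: +{d}
  S: {b,c,d}  A: {b}  B: {b,c}  C: {d}
round 2: (no change)
  S: {b,c,d}  A: {b}  B: {b,c}  C: {d}

FOLLOW sets:
initialize: $ ∈ FOLLOW(S)
[1]
  S→A: FOLLOW(A) ⊇ FOLLOW(S) ⊇ {$}; new: +{$}
  S→A A: FOLLOW(A) ⊇ FIRST(A) = {b}; new: +{b}
  S→c C: FOLLOW(C) ⊇ FOLLOW(S) ⊇ {$}; new: +{$}
  S→d B: FOLLOW(B) ⊇ FOLLOW(S) ⊇ {$}; new: +{$}
  FOLLOW(S)={$}  FOLLOW(A)={$,b}  FOLLOW(B)={$}  FOLLOW(C)={$}
[2] (no change)
  FOLLOW(S)={$}  FOLLOW(A)={$,b}  FOLLOW(B)={$}  FOLLOW(C)={$}

FOLLOW(A) = ["$", "b"]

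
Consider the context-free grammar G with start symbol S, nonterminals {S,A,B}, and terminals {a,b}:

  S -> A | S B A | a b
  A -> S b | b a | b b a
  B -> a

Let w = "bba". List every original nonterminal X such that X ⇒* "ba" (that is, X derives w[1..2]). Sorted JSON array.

CNF form of G:
  S -> S T0 | S X3 | T0 T1 | T0 X4 | T1 T0
  A -> S T0 | T0 T1 | T0 X2
  B -> a
  T0 -> b
  T1 -> a
  X2 -> T0 T1
  X3 -> B A
  X4 -> T0 T1

Fill CYK table bottom-up, restricted to cells inside w[1..2]:
  T[1,1] 'b' = {T0}  orig:{}
  T[2,2] 'a' = {B,T1}  orig:{B}
  T[1,2] 'ba' = {A,S,X2,X4}  orig:{A,S}

Original NTs in T[1,2] deriving "ba": ["A", "S"]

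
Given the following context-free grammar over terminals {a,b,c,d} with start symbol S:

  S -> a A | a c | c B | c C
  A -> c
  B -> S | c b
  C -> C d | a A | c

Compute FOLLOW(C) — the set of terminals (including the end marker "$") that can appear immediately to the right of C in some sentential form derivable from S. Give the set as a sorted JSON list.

Compute FIRST by fixpoint:
[1]
  A via A→c: +{c}
  B via B→c b: +{c}
  C via C→a A: +{a}
  C via C→c: +{c}
  S via S→a A: +{a}
  S via S→c B: +{c}
  FIRST[S]={a,c}  FIRST[A]={c}  FIRST[B]={c}  FIRST[C]={a,c}
[2]
  B via B→S: +{a}
  FIRST[S]={a,c}  FIRST[A]={c}  FIRST[B]={a,c}  FIRST[C]={a,c}
[3] — fixpoint
  FIRST[S]={a,c}  FIRST[A]={c}  FIRST[B]={a,c}  FIRST[C]={a,c}

Compute FOLLOW by fixpoint:
initialize: $ ∈ FOLLOW(S)
[1]
  C→C d: FOLLOW(C) ⊇ FIRST(d) = {d}; new: +{d}
  C→a A: FOLLOW(A) ⊇ FOLLOW(C) ⊇ {d}; new: +{d}
  S→a A: FOLLOW(A) ⊇ FOLLOW(S) ⊇ {$}; new: +{$}
  S→c B: FOLLOW(B) ⊇ FOLLOW(S) ⊇ {$}; new: +{$}
  S→c C: FOLLOW(C) ⊇ FOLLOW(S) ⊇ {$}; new: +{$}
  FOLLOW(S)={$}  FOLLOW(A)={$,d}  FOLLOW(B)={$}  FOLLOW(C)={$,d}
[2] (stable)
  FOLLOW(S)={$}  FOLLOW(A)={$,d}  FOLLOW(B)={$}  FOLLOW(C)={$,d}

FOLLOW(C) = ["$", "d"]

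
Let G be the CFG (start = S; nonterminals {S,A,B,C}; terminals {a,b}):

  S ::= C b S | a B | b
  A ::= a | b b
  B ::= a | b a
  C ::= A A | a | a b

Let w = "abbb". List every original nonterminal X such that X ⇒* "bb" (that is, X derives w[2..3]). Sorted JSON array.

Convert to CNF:
  S -> C X2 | T1 B | b
  A -> T0 T0 | a
  B -> T0 T1 | a
  C -> A A | T1 T0 | a
  T0 -> b
  T1 -> a
  X2 -> T0 S

CYK fill, restricted to cells inside w[2..3]:
  T[2,2] 'b' = {S,T0}  orig:{S}
  T[3,3] 'b' = {S,T0}  orig:{S}
  T[2,3] 'bb' = {A,X2}  orig:{A}

Original NTs in T[2,3] deriving "bb": ["A"]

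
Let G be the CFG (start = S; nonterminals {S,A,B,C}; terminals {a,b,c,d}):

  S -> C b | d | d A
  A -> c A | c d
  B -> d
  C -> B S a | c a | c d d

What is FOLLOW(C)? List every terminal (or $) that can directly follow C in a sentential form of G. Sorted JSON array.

FIRST sets, iterate to fixpoint:
[1]
  A via A→c A: +{c}
  B via B→d: +{d}
  C via C→B S a: +{d}
  C via C→c a: +{c}
  S via S→C b: +{c,d}
  FIRST[S]={c,d}  FIRST[A]={c}  FIRST[B]={d}  FIRST[C]={c,d}
[2] — fixpoint
  FIRST[S]={c,d}  FIRST[A]={c}  FIRST[B]={d}  FIRST[C]={c,d}

FOLLOW iteration:
seed FOLLOW(S) with $
round 1:
  C→B S a: FOLLOW(B) ⊇ FIRST(S) = {c,d}; new: +{c,d}
  C→B S a: FOLLOW(S) ⊇ FIRST(a) = {a}; new: +{a}
  S→C b: FOLLOW(C) ⊇ FIRST(b) = {b}; new: +{b}
  S→d A: FOLLOW(A) ⊇ FOLLOW(S) ⊇ {$,a}; new: +{$,a}
  FOLLOW[S]={$,a}  FOLLOW[A]={$,a}  FOLLOW[B]={c,d}  FOLLOW[C]={b}
round 2: (stable)
  FOLLOW[S]={$,a}  FOLLOW[A]={$,a}  FOLLOW[B]={c,d}  FOLLOW[C]={b}

FOLLOW(C) = ["b"]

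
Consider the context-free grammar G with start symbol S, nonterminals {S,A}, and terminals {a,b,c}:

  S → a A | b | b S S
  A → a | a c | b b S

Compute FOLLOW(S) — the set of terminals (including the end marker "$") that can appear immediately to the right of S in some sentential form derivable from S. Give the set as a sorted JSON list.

FIRST iteration:
[1]
  A via A→a: +{a}
  A via A→b b S: +{b}
  S via S→a A: +{a}
  S via S→b: +{b}
  FIRST[S]={a,b}  FIRST[A]={a,b}
[2] — fixpoint
  FIRST[S]={a,b}  FIRST[A]={a,b}

FOLLOW sets:
FOLLOW(S) := {$}
iter 1:
  S→a A: FOLLOW(A) ⊇ FOLLOW(S) ⊇ {$}; new: +{$}
  S→b S S: FOLLOW(S) ⊇ FIRST(S) = {a,b}; new: +{a,b}
  S: {$,a,b}  A: {$}
iter 2:
  S→a A: FOLLOW(A) ⊇ FOLLOW(S) ⊇ {$,a,b}; new: +{a,b}
  S: {$,a,b}  A: {$,a,b}
iter 3: — fixpoint
  S: {$,a,b}  A: {$,a,b}

FOLLOW(S) = ["$", "a", "b"]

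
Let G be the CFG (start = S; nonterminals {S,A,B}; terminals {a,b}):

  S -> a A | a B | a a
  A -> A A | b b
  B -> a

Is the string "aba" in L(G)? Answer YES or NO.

CNF form of G:
  S -> T1 A | T1 B | T1 T1
  A -> A A | T0 T0
  B -> a
  T0 -> b
  T1 -> a

CYK table (by increasing span):
  T[0,0] 'a' = {B,T1}  orig:{B}
  T[1,1] 'b' = {T0}  orig:{}
  T[2,2] 'a' = {B,T1}  orig:{B}
  T[0,1] 'ab' = ∅
  T[1,2] 'ba' = ∅
  T[0,2] 'aba' = ∅

S ∉ T[0,2] ⇒ NO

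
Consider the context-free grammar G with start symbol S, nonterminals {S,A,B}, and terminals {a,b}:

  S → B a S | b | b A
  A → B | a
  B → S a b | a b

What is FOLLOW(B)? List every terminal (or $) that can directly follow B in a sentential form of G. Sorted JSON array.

FIRST iteration:
pass 1:
  A via A→a: +{a}
  B via B→a b: +{a}
  S via S→B a S: +{a}
  S via S→b: +{b}
  S: {a,b}  A: {a}  B: {a}
pass 2:
  B via B→S a b: +{b}
  S: {a,b}  A: {a}  B: {a,b}
pass 3:
  A via A→B: +{b}
  S: {a,b}  A: {a,b}  B: {a,b}
pass 4: (no change)
  S: {a,b}  A: {a,b}  B: {a,b}

Compute FOLLOW by fixpoint:
seed FOLLOW(S) with $
pass 1:
  B→S a b: FOLLOW(S) ⊇ FIRST(a) = {a}; new: +{a}
  S→B a S: FOLLOW(B) ⊇ FIRST(a) = {a}; new: +{a}
  S→b A: FOLLOW(A) ⊇ FOLLOW(S) ⊇ {$,a}; new: +{$,a}
  S: {$,a}  A: {$,a}  B: {a}
pass 2:
  A→B: FOLLOW(B) ⊇ FOLLOW(A) ⊇ {$,a}; new: +{$}
  S: {$,a}  A: {$,a}  B: {$,a}
pass 3: (stable)
  S: {$,a}  A: {$,a}  B: {$,a}

FOLLOW(B) = ["$", "a"]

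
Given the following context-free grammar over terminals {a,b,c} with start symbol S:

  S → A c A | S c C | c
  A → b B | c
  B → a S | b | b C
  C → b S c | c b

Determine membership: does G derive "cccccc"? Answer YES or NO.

CNF form of G:
  S -> A X4 | S X5 | c
  A -> T0 B | c
  B -> T0 C | T1 S | b
  C -> T0 X3 | T2 T0
  T0 -> b
  T1 -> a
  T2 -> c
  X3 -> S T2
  X4 -> T2 A
  X5 -> T2 C

CYK table (by increasing span):
  T[0,0] 'c' = {A,S,T2}  orig:{A,S}
  T[1,1] 'c' = {A,S,T2}  orig:{A,S}
  T[2,2] 'c' = {A,S,T2}  orig:{A,S}
  T[3,3] 'c' = {A,S,T2}  orig:{A,S}
  T[4,4] 'c' = {A,S,T2}  orig:{A,S}
  T[5,5] 'c' = {A,S,T2}  orig:{A,S}
  T[0,1] 'cc' = {X3,X4}  orig:{}
  T[1,2] 'cc' = {X3,X4}  orig:{}
  T[2,3] 'cc' = {X3,X4}  orig:{}
  T[3,4] 'cc' = {X3,X4}  orig:{}
  T[4,5] 'cc' = {X3,X4}  orig:{}
  T[0,2] 'ccc' = {S}
  T[1,3] 'ccc' = {S}
  T[2,4] 'ccc' = {S}
  T[3,5] 'ccc' = {S}
  T[0,3] 'cccc' = {X3}  orig:{}
  T[1,4] 'cccc' = {X3}  orig:{}
  T[2,5] 'cccc' = {X3}  orig:{}
  T[0,4] 'ccccc' = ∅
  T[1,5] 'ccccc' = ∅
  T[0,5] 'cccccc' = ∅

S ∉ T[0,5] ⇒ NO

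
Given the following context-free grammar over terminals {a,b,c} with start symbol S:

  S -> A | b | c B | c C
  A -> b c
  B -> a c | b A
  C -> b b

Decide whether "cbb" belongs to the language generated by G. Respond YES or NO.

Convert to CNF:
  S -> T0 T1 | T1 B | T1 C | b
  A -> T0 T1
  B -> T0 A | T2 T1
  C -> T0 T0
  T0 -> b
  T1 -> c
  T2 -> a

CYK table (by increasing span):
  cell(0,0) c: {T1}  orig:{}
  cell(1,1) b: {S,T0}  orig:{S}
  cell(2,2) b: {S,T0}  orig:{S}
  cell(0,1) cb: ∅
  cell(1,2) bb: {C}
  cell(0,2) cbb: {S}

S ∈ T[0,2] ⇒ YES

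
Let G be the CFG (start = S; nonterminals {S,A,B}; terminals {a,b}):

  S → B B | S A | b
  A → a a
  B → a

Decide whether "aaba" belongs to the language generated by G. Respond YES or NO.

Convert to CNF:
  S -> B B | S A | b
  A -> T0 T0
  B -> a
  T0 -> a

CYK fill:
  [0..0]={B,T0}  "a"  orig:{B}
  [1..1]={B,T0}  "a"  orig:{B}
  [2..2]={S}  "b"
  [3..3]={B,T0}  "a"  orig:{B}
  [0..1]={A,S}  "aa"
  [1..2]=∅  "ab"
  [2..3]=∅  "ba"
  [0..2]=∅  "aab"
  [1..3]=∅  "aba"
  [0..3]=∅  "aaba"

S ∉ T[0,3] ⇒ NO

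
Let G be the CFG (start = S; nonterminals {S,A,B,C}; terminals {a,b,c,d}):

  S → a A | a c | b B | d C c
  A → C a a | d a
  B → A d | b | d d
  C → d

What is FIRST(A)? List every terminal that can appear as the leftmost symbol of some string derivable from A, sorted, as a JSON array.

FIRST sets, iterate to fixpoint:
iter 1:
  A via A→d a: +{d}
  B via B→A d: +{d}
  B via B→b: +{b}
  C via C→d: +{d}
  S via S→a A: +{a}
  S via S→b B: +{b}
  S via S→d C c: +{d}
  FIRST[S]={a,b,d}  FIRST[A]={d}  FIRST[B]={b,d}  FIRST[C]={d}
iter 2: (stable)
  FIRST[S]={a,b,d}  FIRST[A]={d}  FIRST[B]={b,d}  FIRST[C]={d}

FIRST(A) = ["d"]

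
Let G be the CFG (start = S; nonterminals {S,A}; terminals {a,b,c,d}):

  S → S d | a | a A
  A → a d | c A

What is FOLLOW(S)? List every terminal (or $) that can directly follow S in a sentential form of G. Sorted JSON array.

FIRST iteration:
iter 1:
  A via A→a d: +{a}
  A via A→c A: +{c}
  S via S→a: +{a}
  FIRST[S]={a}  FIRST[A]={a,c}
iter 2: done
  FIRST[S]={a}  FIRST[A]={a,c}

FOLLOW sets:
FOLLOW(S) := {$}
[1]
  S→S d: FOLLOW(S) ⊇ FIRST(d) = {d}; new: +{d}
  S→a A: FOLLOW(A) ⊇ FOLLOW(S) ⊇ {$,d}; new: +{$,d}
  FOLLOW[S]={$,d}  FOLLOW[A]={$,d}
[2] done
  FOLLOW[S]={$,d}  FOLLOW[A]={$,d}

FOLLOW(S) = ["$", "d"]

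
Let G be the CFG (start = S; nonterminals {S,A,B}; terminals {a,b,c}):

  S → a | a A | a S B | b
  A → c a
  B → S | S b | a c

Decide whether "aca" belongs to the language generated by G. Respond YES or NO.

Convert to CNF:
  S -> T1 A | T1 X4 | a | b
  A -> T0 T1
  B -> S T2 | T1 A | T1 T0 | T1 X3 | a | b
  T0 -> c
  T1 -> a
  T2 -> b
  X3 -> S B
  X4 -> S B

CYK table (by increasing span):
  [0..0]={B,S,T1}  "a"  orig:{B,S}
  [1..1]={T0}  "c"  orig:{}
  [2..2]={B,S,T1}  "a"  orig:{B,S}
  [0..1]={B}  "ac"
  [1..2]={A}  "ca"
  [0..2]={B,S}  "aca"

S ∈ T[0,2] ⇒ YES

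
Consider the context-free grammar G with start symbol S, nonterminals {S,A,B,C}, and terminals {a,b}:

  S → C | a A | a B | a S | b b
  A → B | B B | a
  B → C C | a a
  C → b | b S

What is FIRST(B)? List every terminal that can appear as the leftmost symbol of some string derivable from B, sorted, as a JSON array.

FIRST sets, iterate to fixpoint:
iter 1:
  A via A→a: +{a}
  B via B→a a: +{a}
  C via C→b: +{b}
  S via S→C: +{b}
  S via S→a A: +{a}
  FIRST(S)={a,b}  FIRST(A)={a}  FIRST(B)={a}  FIRST(C)={b}
iter 2:
  B via B→C C: +{b}
  FIRST(S)={a,b}  FIRST(A)={a}  FIRST(B)={a,b}  FIRST(C)={b}
iter 3:
  A via A→B: +{b}
  FIRST(S)={a,b}  FIRST(A)={a,b}  FIRST(B)={a,b}  FIRST(C)={b}
iter 4: (stable)
  FIRST(S)={a,b}  FIRST(A)={a,b}  FIRST(B)={a,b}  FIRST(C)={b}

FIRST(B) = ["a", "b"]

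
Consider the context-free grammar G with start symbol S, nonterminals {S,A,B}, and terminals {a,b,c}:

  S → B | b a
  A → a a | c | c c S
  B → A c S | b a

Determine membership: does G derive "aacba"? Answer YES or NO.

CNF form of G:
  S -> A X5 | T2 T0
  A -> T0 T0 | T1 X3 | c
  B -> A X4 | T2 T0
  T0 -> a
  T1 -> c
  T2 -> b
  X3 -> T1 S
  X4 -> T1 S
  X5 -> T1 S

CYK table (by increasing span):
  T[0,0] 'a' = {T0}  orig:{}
  T[1,1] 'a' = {T0}  orig:{}
  T[2,2] 'c' = {A,T1}  orig:{A}
  T[3,3] 'b' = {T2}  orig:{}
  T[4,4] 'a' = {T0}  orig:{}
  T[0,1] 'aa' = {A}
  T[1,2] 'ac' = ∅
  T[2,3] 'cb' = ∅
  T[3,4] 'ba' = {B,S}
  T[0,2] 'aac' = ∅
  T[1,3] 'acb' = ∅
  T[2,4] 'cba' = {X3,X4,X5}  orig:{}
  T[0,3] 'aacb' = ∅
  T[1,4] 'acba' = ∅
  T[0,4] 'aacba' = {B,S}

S ∈ T[0,4] ⇒ YES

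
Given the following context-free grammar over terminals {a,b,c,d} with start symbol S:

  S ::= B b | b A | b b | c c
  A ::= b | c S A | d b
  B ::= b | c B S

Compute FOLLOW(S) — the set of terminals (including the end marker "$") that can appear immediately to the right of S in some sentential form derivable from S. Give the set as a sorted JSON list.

FIRST sets, iterate to fixpoint:
iter 1:
  A via A→b: +{b}
  A via A→c S A: +{c}
  A via A→d b: +{d}
  B via B→b: +{b}
  B via B→c B S: +{c}
  S via S→B b: +{b,c}
  S: {b,c}  A: {b,c,d}  B: {b,c}
iter 2: (stable)
  S: {b,c}  A: {b,c,d}  B: {b,c}

FOLLOW sets:
FOLLOW(S) := {$}
iter 1:
  A→c S A: FOLLOW(S) ⊇ FIRST(A) = {b,c,d}; new: +{b,c,d}
  B→c B S: FOLLOW(B) ⊇ FIRST(S) = {b,c}; new: +{b,c}
  S→b A: FOLLOW(A) ⊇ FOLLOW(S) ⊇ {$,b,c,d}; new: +{$,b,c,d}
  S: {$,b,c,d}  A: {$,b,c,d}  B: {b,c}
iter 2: (stable)
  S: {$,b,c,d}  A: {$,b,c,d}  B: {b,c}

FOLLOW(S) = ["$", "b", "c", "d"]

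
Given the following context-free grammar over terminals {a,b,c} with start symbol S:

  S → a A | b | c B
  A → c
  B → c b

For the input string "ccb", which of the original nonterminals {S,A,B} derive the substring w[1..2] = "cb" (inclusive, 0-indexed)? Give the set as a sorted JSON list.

Convert to CNF:
  S -> T0 B | T2 A | b
  A -> c
  B -> T0 T1
  T0 -> c
  T1 -> b
  T2 -> a

CYK table (by increasing span) (cells [i..j] with 1 ≤ i ≤ j ≤ 2 only):
  cell(1,1) c: {A,T0}  orig:{A}
  cell(2,2) b: {S,T1}  orig:{S}
  cell(1,2) cb: {B}

Original NTs in T[1,2] deriving "cb": ["B"]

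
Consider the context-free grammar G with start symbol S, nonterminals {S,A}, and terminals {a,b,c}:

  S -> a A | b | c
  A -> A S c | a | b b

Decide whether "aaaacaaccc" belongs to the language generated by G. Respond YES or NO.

Convert to CNF:
  S -> T2 A | b | c
  A -> A X3 | T1 T1 | a
  T0 -> c
  T1 -> b
  T2 -> a
  X3 -> S T0

Fill CYK table bottom-up:
  cell(0,0) a: {A,T2}  orig:{A}
  cell(1,1) a: {A,T2}  orig:{A}
  cell(2,2) a: {A,T2}  orig:{A}
  cell(3,3) a: {A,T2}  orig:{A}
  cell(4,4) c: {S,T0}  orig:{S}
  cell(5,5) a: {A,T2}  orig:{A}
  cell(6,6) a: {A,T2}  orig:{A}
  cell(7,7) c: {S,T0}  orig:{S}
  cell(8,8) c: {S,T0}  orig:{S}
  cell(9,9) c: {S,T0}  orig:{S}
  cell(0,1) aa: {S}
  cell(1,2) aa: {S}
  cell(2,3) aa: {S}
  cell(3,4) ac: ∅
  cell(4,5) ca: ∅
  cell(5,6) aa: {S}
  cell(6,7) ac: ∅
  cell(7,8) cc: {X3}  orig:{}
  cell(8,9) cc: {X3}  orig:{}
  cell(0,2) aaa: ∅
  cell(1,3) aaa: ∅
  cell(2,4) aac: {X3}  orig:{}
  cell(3,5) aca: ∅
  cell(4,6) caa: ∅
  cell(5,7) aac: {X3}  orig:{}
  cell(6,8) acc: {A}
  cell(7,9) ccc: ∅
  cell(0,3) aaaa: ∅
  cell(1,4) aaac: {A}
  cell(2,5) aaca: ∅
  cell(3,6) acaa: ∅
  cell(4,7) caac: ∅
  cell(5,8) aacc: {S}
  cell(6,9) accc: ∅
  cell(0,4) aaaac: {S}
  cell(1,5) aaaca: ∅
  cell(2,6) aacaa: ∅
  cell(3,7) acaac: ∅
  cell(4,8) caacc: ∅
  cell(5,9) aaccc: {X3}  orig:{}
  cell(0,5) aaaaca: ∅
  cell(1,6) aaacaa: ∅
  cell(2,7) aacaac: ∅
  cell(3,8) acaacc: ∅
  cell(4,9) caaccc: ∅
  cell(0,6) aaaacaa: ∅
  cell(1,7) aaacaac: {A}
  cell(2,8) aacaacc: ∅
  cell(3,9) acaaccc: ∅
  cell(0,7) aaaacaac: {S}
  cell(1,8) aaacaacc: ∅
  cell(2,9) aacaaccc: ∅
  cell(0,8) aaaacaacc: {X3}  orig:{}
  cell(1,9) aaacaaccc: {A}
  cell(0,9) aaaacaaccc: {S}

S ∈ T[0,9] ⇒ YES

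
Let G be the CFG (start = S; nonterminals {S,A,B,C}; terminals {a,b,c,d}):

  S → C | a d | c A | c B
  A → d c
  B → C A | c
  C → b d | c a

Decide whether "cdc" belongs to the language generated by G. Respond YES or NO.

CNF form of G:
  S -> T1 A | T1 B | T1 T3 | T2 T0 | T3 T0
  A -> T0 T1
  B -> C A | c
  C -> T1 T3 | T2 T0
  T0 -> d
  T1 -> c
  T2 -> b
  T3 -> a

CYK fill:
  [0..0]={B,T1}  "c"  orig:{B}
  [1..1]={T0}  "d"  orig:{}
  [2..2]={B,T1}  "c"  orig:{B}
  [0..1]=∅  "cd"
  [1..2]={A}  "dc"
  [0..2]={S}  "cdc"

S ∈ T[0,2] ⇒ YES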